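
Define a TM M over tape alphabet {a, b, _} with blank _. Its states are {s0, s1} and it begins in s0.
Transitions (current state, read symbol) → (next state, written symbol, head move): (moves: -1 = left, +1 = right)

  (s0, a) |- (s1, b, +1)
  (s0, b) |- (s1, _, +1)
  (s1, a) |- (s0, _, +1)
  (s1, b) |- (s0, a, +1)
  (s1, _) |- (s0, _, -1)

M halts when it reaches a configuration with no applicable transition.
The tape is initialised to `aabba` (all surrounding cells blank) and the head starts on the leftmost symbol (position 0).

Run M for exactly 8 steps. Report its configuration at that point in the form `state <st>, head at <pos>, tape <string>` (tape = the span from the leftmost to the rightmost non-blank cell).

state s0, head at 4, tape b__a

s0 | [a]abba_   read a → write b, move +1, go to s1
s1 | b[a]bba_   read a → write _, move +1, go to s0
s0 | b_[b]ba_   read b → write _, move +1, go to s1
s1 | b__[b]a_   read b → write a, move +1, go to s0
s0 | b__a[a]_   read a → write b, move +1, go to s1
s1 | b__ab[_]   read _ → write _, move -1, go to s0
s0 | b__a[b]_   read b → write _, move +1, go to s1
s1 | b__a_[_]   read _ → write _, move -1, go to s0
s0 | b__a[_]_
After 8 steps: state s0, head at 4, tape b__a.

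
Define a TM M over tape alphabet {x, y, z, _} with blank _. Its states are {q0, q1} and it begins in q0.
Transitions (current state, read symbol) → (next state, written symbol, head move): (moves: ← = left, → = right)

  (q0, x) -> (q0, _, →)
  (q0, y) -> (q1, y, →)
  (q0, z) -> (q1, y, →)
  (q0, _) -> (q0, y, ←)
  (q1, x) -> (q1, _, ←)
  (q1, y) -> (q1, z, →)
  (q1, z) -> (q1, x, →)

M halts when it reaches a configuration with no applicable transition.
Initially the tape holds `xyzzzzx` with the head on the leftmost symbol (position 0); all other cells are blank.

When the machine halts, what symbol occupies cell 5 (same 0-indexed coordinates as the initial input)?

_

q0 | [x]yzzzzx   read x → write _, move →, go to q0
q0 | _[y]zzzzx   read y → write y, move →, go to q1
q1 | _y[z]zzzx   read z → write x, move →, go to q1
q1 | _yx[z]zzx   read z → write x, move →, go to q1
q1 | _yxx[z]zx   read z → write x, move →, go to q1
q1 | _yxxx[z]x   read z → write x, move →, go to q1
q1 | _yxxxx[x]   read x → write _, move ←, go to q1
q1 | _yxxx[x]_   read x → write _, move ←, go to q1
q1 | _yxx[x]__   read x → write _, move ←, go to q1
q1 | _yx[x]___   read x → write _, move ←, go to q1
q1 | _y[x]____   read x → write _, move ←, go to q1
q1 | _[y]_____   read y → write z, move →, go to q1
q1 | _z[_]____
Cell 5 holds _ when M halts.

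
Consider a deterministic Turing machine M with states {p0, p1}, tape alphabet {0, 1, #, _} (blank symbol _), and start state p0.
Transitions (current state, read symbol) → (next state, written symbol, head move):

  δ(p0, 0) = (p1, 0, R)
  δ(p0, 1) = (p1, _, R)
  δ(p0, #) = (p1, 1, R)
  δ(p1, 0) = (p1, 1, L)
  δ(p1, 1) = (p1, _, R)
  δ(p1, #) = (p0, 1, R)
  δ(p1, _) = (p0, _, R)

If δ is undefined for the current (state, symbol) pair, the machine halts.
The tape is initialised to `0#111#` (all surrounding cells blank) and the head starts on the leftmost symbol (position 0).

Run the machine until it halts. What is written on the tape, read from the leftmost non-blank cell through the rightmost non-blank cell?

01___1

state=p0 head=0 tape=[0]#111#_   (p0,0)→(p1,0,R)
state=p1 head=1 tape=0[#]111#_   (p1,#)→(p0,1,R)
state=p0 head=2 tape=01[1]11#_   (p0,1)→(p1,_,R)
state=p1 head=3 tape=01_[1]1#_   (p1,1)→(p1,_,R)
state=p1 head=4 tape=01__[1]#_   (p1,1)→(p1,_,R)
state=p1 head=5 tape=01___[#]_   (p1,#)→(p0,1,R)
state=p0 head=6 tape=01___1[_]
The non-blank tape span at halt is 01___1.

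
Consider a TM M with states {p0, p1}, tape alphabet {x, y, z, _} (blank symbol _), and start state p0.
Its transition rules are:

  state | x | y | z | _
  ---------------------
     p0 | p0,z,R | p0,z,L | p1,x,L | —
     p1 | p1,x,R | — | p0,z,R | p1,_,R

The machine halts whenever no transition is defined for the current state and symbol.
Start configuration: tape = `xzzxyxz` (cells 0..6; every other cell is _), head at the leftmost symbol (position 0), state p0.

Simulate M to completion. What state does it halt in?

p0

state=p0 head=0 tape=[x]zzxyxz_   (p0,x)→(p0,z,R)
state=p0 head=1 tape=z[z]zxyxz_   (p0,z)→(p1,x,L)
state=p1 head=0 tape=[z]xzxyxz_   (p1,z)→(p0,z,R)
state=p0 head=1 tape=z[x]zxyxz_   (p0,x)→(p0,z,R)
state=p0 head=2 tape=zz[z]xyxz_   (p0,z)→(p1,x,L)
state=p1 head=1 tape=z[z]xxyxz_   (p1,z)→(p0,z,R)
state=p0 head=2 tape=zz[x]xyxz_   (p0,x)→(p0,z,R)
state=p0 head=3 tape=zzz[x]yxz_   (p0,x)→(p0,z,R)
state=p0 head=4 tape=zzzz[y]xz_   (p0,y)→(p0,z,L)
state=p0 head=3 tape=zzz[z]zxz_   (p0,z)→(p1,x,L)
state=p1 head=2 tape=zz[z]xzxz_   (p1,z)→(p0,z,R)
state=p0 head=3 tape=zzz[x]zxz_   (p0,x)→(p0,z,R)
state=p0 head=4 tape=zzzz[z]xz_   (p0,z)→(p1,x,L)
state=p1 head=3 tape=zzz[z]xxz_   (p1,z)→(p0,z,R)
state=p0 head=4 tape=zzzz[x]xz_   (p0,x)→(p0,z,R)
state=p0 head=5 tape=zzzzz[x]z_   (p0,x)→(p0,z,R)
state=p0 head=6 tape=zzzzzz[z]_   (p0,z)→(p1,x,L)
state=p1 head=5 tape=zzzzz[z]x_   (p1,z)→(p0,z,R)
state=p0 head=6 tape=zzzzzz[x]_   (p0,x)→(p0,z,R)
state=p0 head=7 tape=zzzzzzz[_]
No transition is defined for (p0, _); M halts in state p0.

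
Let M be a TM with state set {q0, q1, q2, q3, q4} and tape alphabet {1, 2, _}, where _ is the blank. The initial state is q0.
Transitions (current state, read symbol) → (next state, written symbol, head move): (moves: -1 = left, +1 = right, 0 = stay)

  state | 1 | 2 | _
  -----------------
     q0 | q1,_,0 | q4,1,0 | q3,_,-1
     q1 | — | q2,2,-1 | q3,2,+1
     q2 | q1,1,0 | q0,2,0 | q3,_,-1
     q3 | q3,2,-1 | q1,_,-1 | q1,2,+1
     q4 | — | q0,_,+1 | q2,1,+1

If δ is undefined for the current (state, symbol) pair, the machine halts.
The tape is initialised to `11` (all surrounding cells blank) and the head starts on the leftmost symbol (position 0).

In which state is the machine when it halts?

q0 | _[1]1   read 1 → write _, move 0, go to q1
q1 | _[_]1   read _ → write 2, move +1, go to q3
q3 | _2[1]   read 1 → write 2, move -1, go to q3
q3 | _[2]2   read 2 → write _, move -1, go to q1
q1 | [_]_2   read _ → write 2, move +1, go to q3
q3 | 2[_]2   read _ → write 2, move +1, go to q1
q1 | 22[2]   read 2 → write 2, move -1, go to q2
q2 | 2[2]2   read 2 → write 2, move 0, go to q0
q0 | 2[2]2   read 2 → write 1, move 0, go to q4
q4 | 2[1]2
No transition is defined for (q4, 1); M halts in state q4.

q4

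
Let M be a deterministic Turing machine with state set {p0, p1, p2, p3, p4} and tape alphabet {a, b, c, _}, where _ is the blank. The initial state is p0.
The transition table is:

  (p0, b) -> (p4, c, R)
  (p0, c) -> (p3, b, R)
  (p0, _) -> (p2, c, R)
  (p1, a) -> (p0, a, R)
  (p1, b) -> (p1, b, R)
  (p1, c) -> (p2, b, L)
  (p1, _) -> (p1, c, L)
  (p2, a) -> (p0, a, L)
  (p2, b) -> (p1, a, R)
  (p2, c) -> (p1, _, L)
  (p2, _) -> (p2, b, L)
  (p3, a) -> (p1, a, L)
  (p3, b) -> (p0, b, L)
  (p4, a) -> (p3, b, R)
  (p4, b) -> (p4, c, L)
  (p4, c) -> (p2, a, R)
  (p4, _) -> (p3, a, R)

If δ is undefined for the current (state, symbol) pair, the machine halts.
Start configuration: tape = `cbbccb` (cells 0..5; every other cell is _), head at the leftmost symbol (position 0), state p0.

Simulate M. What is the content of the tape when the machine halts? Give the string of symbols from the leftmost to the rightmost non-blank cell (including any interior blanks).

state=p0 head=0 tape=[c]bbccb__   (p0,c)→(p3,b,R)
state=p3 head=1 tape=b[b]bccb__   (p3,b)→(p0,b,L)
state=p0 head=0 tape=[b]bbccb__   (p0,b)→(p4,c,R)
state=p4 head=1 tape=c[b]bccb__   (p4,b)→(p4,c,L)
state=p4 head=0 tape=[c]cbccb__   (p4,c)→(p2,a,R)
state=p2 head=1 tape=a[c]bccb__   (p2,c)→(p1,_,L)
state=p1 head=0 tape=[a]_bccb__   (p1,a)→(p0,a,R)
state=p0 head=1 tape=a[_]bccb__   (p0,_)→(p2,c,R)
state=p2 head=2 tape=ac[b]ccb__   (p2,b)→(p1,a,R)
state=p1 head=3 tape=aca[c]cb__   (p1,c)→(p2,b,L)
state=p2 head=2 tape=ac[a]bcb__   (p2,a)→(p0,a,L)
state=p0 head=1 tape=a[c]abcb__   (p0,c)→(p3,b,R)
state=p3 head=2 tape=ab[a]bcb__   (p3,a)→(p1,a,L)
state=p1 head=1 tape=a[b]abcb__   (p1,b)→(p1,b,R)
state=p1 head=2 tape=ab[a]bcb__   (p1,a)→(p0,a,R)
state=p0 head=3 tape=aba[b]cb__   (p0,b)→(p4,c,R)
state=p4 head=4 tape=abac[c]b__   (p4,c)→(p2,a,R)
state=p2 head=5 tape=abaca[b]__   (p2,b)→(p1,a,R)
state=p1 head=6 tape=abacaa[_]_   (p1,_)→(p1,c,L)
state=p1 head=5 tape=abaca[a]c_   (p1,a)→(p0,a,R)
state=p0 head=6 tape=abacaa[c]_   (p0,c)→(p3,b,R)
state=p3 head=7 tape=abacaab[_]
The non-blank tape span at halt is abacaab.

abacaab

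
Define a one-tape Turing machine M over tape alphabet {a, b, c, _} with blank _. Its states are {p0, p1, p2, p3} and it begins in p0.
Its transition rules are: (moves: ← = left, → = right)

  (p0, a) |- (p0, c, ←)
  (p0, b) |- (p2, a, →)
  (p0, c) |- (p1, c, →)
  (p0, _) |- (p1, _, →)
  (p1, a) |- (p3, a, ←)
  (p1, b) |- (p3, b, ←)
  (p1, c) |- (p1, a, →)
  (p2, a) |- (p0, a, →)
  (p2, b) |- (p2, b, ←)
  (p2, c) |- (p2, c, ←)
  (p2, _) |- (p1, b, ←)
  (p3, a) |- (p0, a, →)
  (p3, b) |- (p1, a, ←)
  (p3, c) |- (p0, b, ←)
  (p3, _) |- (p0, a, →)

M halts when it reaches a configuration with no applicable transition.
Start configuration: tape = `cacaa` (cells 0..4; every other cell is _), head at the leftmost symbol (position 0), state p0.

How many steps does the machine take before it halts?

state=p0 head=0 tape=__[c]acaa_   (p0,c)→(p1,c,→)
state=p1 head=1 tape=__c[a]caa_   (p1,a)→(p3,a,←)
state=p3 head=0 tape=__[c]acaa_   (p3,c)→(p0,b,←)
state=p0 head=-1 tape=_[_]bacaa_   (p0,_)→(p1,_,→)
state=p1 head=0 tape=__[b]acaa_   (p1,b)→(p3,b,←)
state=p3 head=-1 tape=_[_]bacaa_   (p3,_)→(p0,a,→)
state=p0 head=0 tape=_a[b]acaa_   (p0,b)→(p2,a,→)
state=p2 head=1 tape=_aa[a]caa_   (p2,a)→(p0,a,→)
state=p0 head=2 tape=_aaa[c]aa_   (p0,c)→(p1,c,→)
state=p1 head=3 tape=_aaac[a]a_   (p1,a)→(p3,a,←)
state=p3 head=2 tape=_aaa[c]aa_   (p3,c)→(p0,b,←)
state=p0 head=1 tape=_aa[a]baa_   (p0,a)→(p0,c,←)
state=p0 head=0 tape=_a[a]cbaa_   (p0,a)→(p0,c,←)
state=p0 head=-1 tape=_[a]ccbaa_   (p0,a)→(p0,c,←)
state=p0 head=-2 tape=[_]cccbaa_   (p0,_)→(p1,_,→)
state=p1 head=-1 tape=_[c]ccbaa_   (p1,c)→(p1,a,→)
state=p1 head=0 tape=_a[c]cbaa_   (p1,c)→(p1,a,→)
state=p1 head=1 tape=_aa[c]baa_   (p1,c)→(p1,a,→)
state=p1 head=2 tape=_aaa[b]aa_   (p1,b)→(p3,b,←)
state=p3 head=1 tape=_aa[a]baa_   (p3,a)→(p0,a,→)
state=p0 head=2 tape=_aaa[b]aa_   (p0,b)→(p2,a,→)
state=p2 head=3 tape=_aaaa[a]a_   (p2,a)→(p0,a,→)
state=p0 head=4 tape=_aaaaa[a]_   (p0,a)→(p0,c,←)
state=p0 head=3 tape=_aaaa[a]c_   (p0,a)→(p0,c,←)
state=p0 head=2 tape=_aaa[a]cc_   (p0,a)→(p0,c,←)
state=p0 head=1 tape=_aa[a]ccc_   (p0,a)→(p0,c,←)
state=p0 head=0 tape=_a[a]cccc_   (p0,a)→(p0,c,←)
state=p0 head=-1 tape=_[a]ccccc_   (p0,a)→(p0,c,←)
state=p0 head=-2 tape=[_]cccccc_   (p0,_)→(p1,_,→)
state=p1 head=-1 tape=_[c]ccccc_   (p1,c)→(p1,a,→)
state=p1 head=0 tape=_a[c]cccc_   (p1,c)→(p1,a,→)
state=p1 head=1 tape=_aa[c]ccc_   (p1,c)→(p1,a,→)
state=p1 head=2 tape=_aaa[c]cc_   (p1,c)→(p1,a,→)
state=p1 head=3 tape=_aaaa[c]c_   (p1,c)→(p1,a,→)
state=p1 head=4 tape=_aaaaa[c]_   (p1,c)→(p1,a,→)
state=p1 head=5 tape=_aaaaaa[_]
M halts after 35 transitions.

35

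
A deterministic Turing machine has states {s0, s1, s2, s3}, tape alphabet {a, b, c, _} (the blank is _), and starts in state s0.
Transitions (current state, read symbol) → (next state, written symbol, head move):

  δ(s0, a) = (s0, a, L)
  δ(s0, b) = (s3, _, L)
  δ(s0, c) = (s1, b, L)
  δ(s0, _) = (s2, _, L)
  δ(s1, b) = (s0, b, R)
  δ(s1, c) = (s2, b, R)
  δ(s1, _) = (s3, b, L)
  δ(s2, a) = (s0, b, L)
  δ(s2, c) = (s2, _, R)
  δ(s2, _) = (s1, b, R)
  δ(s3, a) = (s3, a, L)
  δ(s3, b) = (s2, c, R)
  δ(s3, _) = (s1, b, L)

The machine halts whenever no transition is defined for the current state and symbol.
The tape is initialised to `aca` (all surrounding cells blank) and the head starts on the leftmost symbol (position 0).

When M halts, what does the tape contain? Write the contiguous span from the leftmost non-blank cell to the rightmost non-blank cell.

cbaca

s0 | __[a]ca   read a → write a, move L, go to s0
s0 | _[_]aca   read _ → write _, move L, go to s2
s2 | [_]_aca   read _ → write b, move R, go to s1
s1 | b[_]aca   read _ → write b, move L, go to s3
s3 | [b]baca   read b → write c, move R, go to s2
s2 | c[b]aca
The non-blank tape span at halt is cbaca.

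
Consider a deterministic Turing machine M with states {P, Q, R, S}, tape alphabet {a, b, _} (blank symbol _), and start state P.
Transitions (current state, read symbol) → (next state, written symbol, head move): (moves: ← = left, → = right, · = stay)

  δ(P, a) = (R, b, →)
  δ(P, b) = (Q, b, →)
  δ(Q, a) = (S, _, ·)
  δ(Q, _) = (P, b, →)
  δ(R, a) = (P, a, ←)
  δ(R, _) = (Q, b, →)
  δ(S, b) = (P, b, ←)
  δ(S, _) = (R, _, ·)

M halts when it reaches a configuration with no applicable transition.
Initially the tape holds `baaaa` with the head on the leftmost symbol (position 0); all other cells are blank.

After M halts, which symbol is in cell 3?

b

P | [b]aaaa__   read b → write b, move →, go to Q
Q | b[a]aaa__   read a → write _, move ·, go to S
S | b[_]aaa__   read _ → write _, move ·, go to R
R | b[_]aaa__   read _ → write b, move →, go to Q
Q | bb[a]aa__   read a → write _, move ·, go to S
S | bb[_]aa__   read _ → write _, move ·, go to R
R | bb[_]aa__   read _ → write b, move →, go to Q
Q | bbb[a]a__   read a → write _, move ·, go to S
S | bbb[_]a__   read _ → write _, move ·, go to R
R | bbb[_]a__   read _ → write b, move →, go to Q
Q | bbbb[a]__   read a → write _, move ·, go to S
S | bbbb[_]__   read _ → write _, move ·, go to R
R | bbbb[_]__   read _ → write b, move →, go to Q
Q | bbbbb[_]_   read _ → write b, move →, go to P
P | bbbbbb[_]
Cell 3 holds b when M halts.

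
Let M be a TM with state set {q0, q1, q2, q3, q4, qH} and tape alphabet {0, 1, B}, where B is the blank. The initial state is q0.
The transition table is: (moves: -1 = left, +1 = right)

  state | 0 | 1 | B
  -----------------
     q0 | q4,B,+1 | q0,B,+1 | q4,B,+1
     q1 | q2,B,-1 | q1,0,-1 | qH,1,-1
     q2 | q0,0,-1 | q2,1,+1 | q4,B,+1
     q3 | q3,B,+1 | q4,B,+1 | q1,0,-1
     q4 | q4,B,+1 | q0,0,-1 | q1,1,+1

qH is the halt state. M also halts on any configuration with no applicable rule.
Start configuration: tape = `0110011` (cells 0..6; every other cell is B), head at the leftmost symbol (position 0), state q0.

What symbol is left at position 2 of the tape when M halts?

state=q0 head=0 tape=[0]110011BB   (q0,0)→(q4,B,+1)
state=q4 head=1 tape=B[1]10011BB   (q4,1)→(q0,0,-1)
state=q0 head=0 tape=[B]010011BB   (q0,B)→(q4,B,+1)
state=q4 head=1 tape=B[0]10011BB   (q4,0)→(q4,B,+1)
state=q4 head=2 tape=BB[1]0011BB   (q4,1)→(q0,0,-1)
state=q0 head=1 tape=B[B]00011BB   (q0,B)→(q4,B,+1)
state=q4 head=2 tape=BB[0]0011BB   (q4,0)→(q4,B,+1)
state=q4 head=3 tape=BBB[0]011BB   (q4,0)→(q4,B,+1)
state=q4 head=4 tape=BBBB[0]11BB   (q4,0)→(q4,B,+1)
state=q4 head=5 tape=BBBBB[1]1BB   (q4,1)→(q0,0,-1)
state=q0 head=4 tape=BBBB[B]01BB   (q0,B)→(q4,B,+1)
state=q4 head=5 tape=BBBBB[0]1BB   (q4,0)→(q4,B,+1)
state=q4 head=6 tape=BBBBBB[1]BB   (q4,1)→(q0,0,-1)
state=q0 head=5 tape=BBBBB[B]0BB   (q0,B)→(q4,B,+1)
state=q4 head=6 tape=BBBBBB[0]BB   (q4,0)→(q4,B,+1)
state=q4 head=7 tape=BBBBBBB[B]B   (q4,B)→(q1,1,+1)
state=q1 head=8 tape=BBBBBBB1[B]   (q1,B)→(qH,1,-1)
state=qH head=7 tape=BBBBBBB[1]1
Cell 2 holds B when M halts.

B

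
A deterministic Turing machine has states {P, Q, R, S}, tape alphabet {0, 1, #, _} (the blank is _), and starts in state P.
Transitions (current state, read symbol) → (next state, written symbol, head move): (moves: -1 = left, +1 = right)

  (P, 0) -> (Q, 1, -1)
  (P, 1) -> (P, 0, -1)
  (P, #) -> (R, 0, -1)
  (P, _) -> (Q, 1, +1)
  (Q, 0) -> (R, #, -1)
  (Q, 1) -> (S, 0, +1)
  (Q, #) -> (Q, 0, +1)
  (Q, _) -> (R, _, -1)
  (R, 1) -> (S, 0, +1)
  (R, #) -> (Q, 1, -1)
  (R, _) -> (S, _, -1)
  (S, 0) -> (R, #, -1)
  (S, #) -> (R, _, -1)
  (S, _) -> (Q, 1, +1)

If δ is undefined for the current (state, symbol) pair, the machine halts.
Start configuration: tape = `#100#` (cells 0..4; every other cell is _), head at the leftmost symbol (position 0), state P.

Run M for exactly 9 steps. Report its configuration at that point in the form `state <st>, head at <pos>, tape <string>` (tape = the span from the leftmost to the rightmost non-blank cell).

state R, head at -1, tape 00_100#

P | __[#]100#   read # → write 0, move -1, go to R
R | _[_]0100#   read _ → write _, move -1, go to S
S | [_]_0100#   read _ → write 1, move +1, go to Q
Q | 1[_]0100#   read _ → write _, move -1, go to R
R | [1]_0100#   read 1 → write 0, move +1, go to S
S | 0[_]0100#   read _ → write 1, move +1, go to Q
Q | 01[0]100#   read 0 → write #, move -1, go to R
R | 0[1]#100#   read 1 → write 0, move +1, go to S
S | 00[#]100#   read # → write _, move -1, go to R
R | 0[0]_100#
After 9 steps: state R, head at -1, tape 00_100#.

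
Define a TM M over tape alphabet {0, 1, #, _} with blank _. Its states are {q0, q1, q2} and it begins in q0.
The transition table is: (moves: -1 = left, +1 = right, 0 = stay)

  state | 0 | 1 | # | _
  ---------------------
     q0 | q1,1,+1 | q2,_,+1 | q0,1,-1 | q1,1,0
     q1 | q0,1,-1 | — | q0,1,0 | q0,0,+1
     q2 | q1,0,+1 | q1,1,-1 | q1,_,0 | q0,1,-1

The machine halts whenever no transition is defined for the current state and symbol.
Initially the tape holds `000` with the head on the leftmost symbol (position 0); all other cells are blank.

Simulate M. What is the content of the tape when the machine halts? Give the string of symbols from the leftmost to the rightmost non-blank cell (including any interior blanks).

0_001

q0 | [0]00__   read 0 → write 1, move +1, go to q1
q1 | 1[0]0__   read 0 → write 1, move -1, go to q0
q0 | [1]10__   read 1 → write _, move +1, go to q2
q2 | _[1]0__   read 1 → write 1, move -1, go to q1
q1 | [_]10__   read _ → write 0, move +1, go to q0
q0 | 0[1]0__   read 1 → write _, move +1, go to q2
q2 | 0_[0]__   read 0 → write 0, move +1, go to q1
q1 | 0_0[_]_   read _ → write 0, move +1, go to q0
q0 | 0_00[_]   read _ → write 1, move 0, go to q1
q1 | 0_00[1]
The non-blank tape span at halt is 0_001.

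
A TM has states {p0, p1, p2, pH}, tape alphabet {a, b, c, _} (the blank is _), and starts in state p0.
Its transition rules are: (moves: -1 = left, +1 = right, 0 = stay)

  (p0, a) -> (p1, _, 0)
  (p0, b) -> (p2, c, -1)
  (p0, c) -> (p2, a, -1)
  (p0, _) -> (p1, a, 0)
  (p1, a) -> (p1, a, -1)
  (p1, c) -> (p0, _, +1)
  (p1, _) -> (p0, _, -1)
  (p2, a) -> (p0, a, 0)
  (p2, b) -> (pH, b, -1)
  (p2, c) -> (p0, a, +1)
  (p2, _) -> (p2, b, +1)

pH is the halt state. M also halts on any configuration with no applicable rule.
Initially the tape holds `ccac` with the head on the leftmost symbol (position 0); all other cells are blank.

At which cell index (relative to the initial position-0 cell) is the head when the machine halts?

p0 | __[c]cac   read c → write a, move -1, go to p2
p2 | _[_]acac   read _ → write b, move +1, go to p2
p2 | _b[a]cac   read a → write a, move 0, go to p0
p0 | _b[a]cac   read a → write _, move 0, go to p1
p1 | _b[_]cac   read _ → write _, move -1, go to p0
p0 | _[b]_cac   read b → write c, move -1, go to p2
p2 | [_]c_cac   read _ → write b, move +1, go to p2
p2 | b[c]_cac   read c → write a, move +1, go to p0
p0 | ba[_]cac   read _ → write a, move 0, go to p1
p1 | ba[a]cac   read a → write a, move -1, go to p1
p1 | b[a]acac   read a → write a, move -1, go to p1
p1 | [b]aacac
At halt the head is at cell -2.

-2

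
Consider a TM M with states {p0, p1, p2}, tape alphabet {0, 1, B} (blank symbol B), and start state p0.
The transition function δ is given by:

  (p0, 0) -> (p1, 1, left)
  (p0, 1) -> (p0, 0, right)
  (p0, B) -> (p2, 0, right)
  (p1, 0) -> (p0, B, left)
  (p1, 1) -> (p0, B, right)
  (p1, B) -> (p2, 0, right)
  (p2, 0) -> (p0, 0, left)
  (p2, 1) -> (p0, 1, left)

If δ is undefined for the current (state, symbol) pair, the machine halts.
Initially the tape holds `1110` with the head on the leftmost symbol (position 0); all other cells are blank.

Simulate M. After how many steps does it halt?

state=p0 head=0 tape=B[1]110   (p0,1)→(p0,0,right)
state=p0 head=1 tape=B0[1]10   (p0,1)→(p0,0,right)
state=p0 head=2 tape=B00[1]0   (p0,1)→(p0,0,right)
state=p0 head=3 tape=B000[0]   (p0,0)→(p1,1,left)
state=p1 head=2 tape=B00[0]1   (p1,0)→(p0,B,left)
state=p0 head=1 tape=B0[0]B1   (p0,0)→(p1,1,left)
state=p1 head=0 tape=B[0]1B1   (p1,0)→(p0,B,left)
state=p0 head=-1 tape=[B]B1B1   (p0,B)→(p2,0,right)
state=p2 head=0 tape=0[B]1B1
M halts after 8 transitions.

8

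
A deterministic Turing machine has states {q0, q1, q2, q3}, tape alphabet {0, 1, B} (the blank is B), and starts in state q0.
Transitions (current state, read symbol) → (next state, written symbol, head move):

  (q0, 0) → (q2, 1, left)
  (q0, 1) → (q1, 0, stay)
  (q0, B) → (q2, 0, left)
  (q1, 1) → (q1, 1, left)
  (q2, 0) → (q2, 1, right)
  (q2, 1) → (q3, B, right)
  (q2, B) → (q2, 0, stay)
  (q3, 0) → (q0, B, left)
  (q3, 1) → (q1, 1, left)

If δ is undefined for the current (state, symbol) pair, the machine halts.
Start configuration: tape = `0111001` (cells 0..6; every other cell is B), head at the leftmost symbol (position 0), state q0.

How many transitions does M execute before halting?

state=q0 head=0 tape=B[0]111001   (q0,0)→(q2,1,left)
state=q2 head=-1 tape=[B]1111001   (q2,B)→(q2,0,stay)
state=q2 head=-1 tape=[0]1111001   (q2,0)→(q2,1,right)
state=q2 head=0 tape=1[1]111001   (q2,1)→(q3,B,right)
state=q3 head=1 tape=1B[1]11001   (q3,1)→(q1,1,left)
state=q1 head=0 tape=1[B]111001
M halts after 5 transitions.

5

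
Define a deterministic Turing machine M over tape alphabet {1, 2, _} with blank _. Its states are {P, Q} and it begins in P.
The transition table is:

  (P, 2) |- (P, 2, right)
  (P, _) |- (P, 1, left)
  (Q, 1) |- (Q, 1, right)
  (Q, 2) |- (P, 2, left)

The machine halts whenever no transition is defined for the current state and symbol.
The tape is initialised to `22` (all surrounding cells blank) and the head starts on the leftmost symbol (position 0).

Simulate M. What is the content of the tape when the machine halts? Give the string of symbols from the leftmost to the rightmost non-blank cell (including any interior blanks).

P | [2]2_   read 2 → write 2, move right, go to P
P | 2[2]_   read 2 → write 2, move right, go to P
P | 22[_]   read _ → write 1, move left, go to P
P | 2[2]1   read 2 → write 2, move right, go to P
P | 22[1]
The non-blank tape span at halt is 221.

221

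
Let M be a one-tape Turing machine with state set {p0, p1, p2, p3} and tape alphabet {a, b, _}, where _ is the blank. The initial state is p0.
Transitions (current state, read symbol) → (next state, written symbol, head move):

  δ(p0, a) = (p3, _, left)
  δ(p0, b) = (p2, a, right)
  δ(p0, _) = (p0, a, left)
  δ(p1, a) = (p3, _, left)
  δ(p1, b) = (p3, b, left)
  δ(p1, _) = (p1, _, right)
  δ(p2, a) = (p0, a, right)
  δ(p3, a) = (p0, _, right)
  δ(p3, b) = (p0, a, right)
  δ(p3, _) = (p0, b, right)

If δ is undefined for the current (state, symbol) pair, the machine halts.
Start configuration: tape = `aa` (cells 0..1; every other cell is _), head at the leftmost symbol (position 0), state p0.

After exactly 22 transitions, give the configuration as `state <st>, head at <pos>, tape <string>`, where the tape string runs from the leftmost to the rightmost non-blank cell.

state=p0 head=0 tape=___[a]a   (p0,a)→(p3,_,left)
state=p3 head=-1 tape=__[_]_a   (p3,_)→(p0,b,right)
state=p0 head=0 tape=__b[_]a   (p0,_)→(p0,a,left)
state=p0 head=-1 tape=__[b]aa   (p0,b)→(p2,a,right)
state=p2 head=0 tape=__a[a]a   (p2,a)→(p0,a,right)
state=p0 head=1 tape=__aa[a]   (p0,a)→(p3,_,left)
state=p3 head=0 tape=__a[a]_   (p3,a)→(p0,_,right)
state=p0 head=1 tape=__a_[_]   (p0,_)→(p0,a,left)
state=p0 head=0 tape=__a[_]a   (p0,_)→(p0,a,left)
state=p0 head=-1 tape=__[a]aa   (p0,a)→(p3,_,left)
state=p3 head=-2 tape=_[_]_aa   (p3,_)→(p0,b,right)
state=p0 head=-1 tape=_b[_]aa   (p0,_)→(p0,a,left)
state=p0 head=-2 tape=_[b]aaa   (p0,b)→(p2,a,right)
state=p2 head=-1 tape=_a[a]aa   (p2,a)→(p0,a,right)
state=p0 head=0 tape=_aa[a]a   (p0,a)→(p3,_,left)
state=p3 head=-1 tape=_a[a]_a   (p3,a)→(p0,_,right)
state=p0 head=0 tape=_a_[_]a   (p0,_)→(p0,a,left)
state=p0 head=-1 tape=_a[_]aa   (p0,_)→(p0,a,left)
state=p0 head=-2 tape=_[a]aaa   (p0,a)→(p3,_,left)
state=p3 head=-3 tape=[_]_aaa   (p3,_)→(p0,b,right)
state=p0 head=-2 tape=b[_]aaa   (p0,_)→(p0,a,left)
state=p0 head=-3 tape=[b]aaaa   (p0,b)→(p2,a,right)
state=p2 head=-2 tape=a[a]aaa
After 22 steps: state p2, head at -2, tape aaaaa.

state p2, head at -2, tape aaaaa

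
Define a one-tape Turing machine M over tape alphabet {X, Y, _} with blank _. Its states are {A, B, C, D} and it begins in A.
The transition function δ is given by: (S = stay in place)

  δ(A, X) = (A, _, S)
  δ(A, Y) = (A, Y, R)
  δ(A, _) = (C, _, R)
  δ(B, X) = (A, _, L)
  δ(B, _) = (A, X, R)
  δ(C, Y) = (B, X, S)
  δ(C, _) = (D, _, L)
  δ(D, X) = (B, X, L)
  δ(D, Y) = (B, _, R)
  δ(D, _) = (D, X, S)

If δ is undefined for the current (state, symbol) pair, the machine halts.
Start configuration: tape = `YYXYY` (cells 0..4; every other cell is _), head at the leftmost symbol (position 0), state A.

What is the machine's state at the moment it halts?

state=A head=0 tape=[Y]YXYY   (A,Y)→(A,Y,R)
state=A head=1 tape=Y[Y]XYY   (A,Y)→(A,Y,R)
state=A head=2 tape=YY[X]YY   (A,X)→(A,_,S)
state=A head=2 tape=YY[_]YY   (A,_)→(C,_,R)
state=C head=3 tape=YY_[Y]Y   (C,Y)→(B,X,S)
state=B head=3 tape=YY_[X]Y   (B,X)→(A,_,L)
state=A head=2 tape=YY[_]_Y   (A,_)→(C,_,R)
state=C head=3 tape=YY_[_]Y   (C,_)→(D,_,L)
state=D head=2 tape=YY[_]_Y   (D,_)→(D,X,S)
state=D head=2 tape=YY[X]_Y   (D,X)→(B,X,L)
state=B head=1 tape=Y[Y]X_Y
No transition is defined for (B, Y); M halts in state B.

B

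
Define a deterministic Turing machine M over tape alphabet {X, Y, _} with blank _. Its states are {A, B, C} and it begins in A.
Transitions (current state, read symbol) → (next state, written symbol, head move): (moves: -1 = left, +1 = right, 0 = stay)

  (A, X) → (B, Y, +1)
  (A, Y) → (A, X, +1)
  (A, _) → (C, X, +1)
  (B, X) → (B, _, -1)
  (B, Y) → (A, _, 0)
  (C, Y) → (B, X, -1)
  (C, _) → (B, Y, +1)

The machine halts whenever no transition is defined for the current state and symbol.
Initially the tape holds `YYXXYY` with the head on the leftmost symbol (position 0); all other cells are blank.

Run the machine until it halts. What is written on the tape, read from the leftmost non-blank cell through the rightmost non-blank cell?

state=A head=0 tape=[Y]YXXYY_   (A,Y)→(A,X,+1)
state=A head=1 tape=X[Y]XXYY_   (A,Y)→(A,X,+1)
state=A head=2 tape=XX[X]XYY_   (A,X)→(B,Y,+1)
state=B head=3 tape=XXY[X]YY_   (B,X)→(B,_,-1)
state=B head=2 tape=XX[Y]_YY_   (B,Y)→(A,_,0)
state=A head=2 tape=XX[_]_YY_   (A,_)→(C,X,+1)
state=C head=3 tape=XXX[_]YY_   (C,_)→(B,Y,+1)
state=B head=4 tape=XXXY[Y]Y_   (B,Y)→(A,_,0)
state=A head=4 tape=XXXY[_]Y_   (A,_)→(C,X,+1)
state=C head=5 tape=XXXYX[Y]_   (C,Y)→(B,X,-1)
state=B head=4 tape=XXXY[X]X_   (B,X)→(B,_,-1)
state=B head=3 tape=XXX[Y]_X_   (B,Y)→(A,_,0)
state=A head=3 tape=XXX[_]_X_   (A,_)→(C,X,+1)
state=C head=4 tape=XXXX[_]X_   (C,_)→(B,Y,+1)
state=B head=5 tape=XXXXY[X]_   (B,X)→(B,_,-1)
state=B head=4 tape=XXXX[Y]__   (B,Y)→(A,_,0)
state=A head=4 tape=XXXX[_]__   (A,_)→(C,X,+1)
state=C head=5 tape=XXXXX[_]_   (C,_)→(B,Y,+1)
state=B head=6 tape=XXXXXY[_]
The non-blank tape span at halt is XXXXXY.

XXXXXY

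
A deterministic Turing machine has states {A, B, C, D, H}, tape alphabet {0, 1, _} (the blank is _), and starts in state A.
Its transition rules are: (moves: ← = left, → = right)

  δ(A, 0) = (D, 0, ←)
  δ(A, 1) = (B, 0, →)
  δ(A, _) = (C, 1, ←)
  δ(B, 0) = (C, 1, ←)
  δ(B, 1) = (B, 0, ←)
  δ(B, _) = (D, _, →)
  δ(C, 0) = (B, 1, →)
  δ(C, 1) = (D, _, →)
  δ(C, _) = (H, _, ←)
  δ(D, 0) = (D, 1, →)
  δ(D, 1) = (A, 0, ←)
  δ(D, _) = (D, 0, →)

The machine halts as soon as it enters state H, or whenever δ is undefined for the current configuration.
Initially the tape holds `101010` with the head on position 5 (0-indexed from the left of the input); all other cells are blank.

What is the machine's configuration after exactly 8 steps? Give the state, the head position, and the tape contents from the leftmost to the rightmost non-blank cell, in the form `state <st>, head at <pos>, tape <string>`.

state H, head at -3, tape 1000000

A | ___10101[0]   read 0 → write 0, move ←, go to D
D | ___1010[1]0   read 1 → write 0, move ←, go to A
A | ___101[0]00   read 0 → write 0, move ←, go to D
D | ___10[1]000   read 1 → write 0, move ←, go to A
A | ___1[0]0000   read 0 → write 0, move ←, go to D
D | ___[1]00000   read 1 → write 0, move ←, go to A
A | __[_]000000   read _ → write 1, move ←, go to C
C | _[_]1000000   read _ → write _, move ←, go to H
H | [_]_1000000
After 8 steps: state H, head at -3, tape 1000000.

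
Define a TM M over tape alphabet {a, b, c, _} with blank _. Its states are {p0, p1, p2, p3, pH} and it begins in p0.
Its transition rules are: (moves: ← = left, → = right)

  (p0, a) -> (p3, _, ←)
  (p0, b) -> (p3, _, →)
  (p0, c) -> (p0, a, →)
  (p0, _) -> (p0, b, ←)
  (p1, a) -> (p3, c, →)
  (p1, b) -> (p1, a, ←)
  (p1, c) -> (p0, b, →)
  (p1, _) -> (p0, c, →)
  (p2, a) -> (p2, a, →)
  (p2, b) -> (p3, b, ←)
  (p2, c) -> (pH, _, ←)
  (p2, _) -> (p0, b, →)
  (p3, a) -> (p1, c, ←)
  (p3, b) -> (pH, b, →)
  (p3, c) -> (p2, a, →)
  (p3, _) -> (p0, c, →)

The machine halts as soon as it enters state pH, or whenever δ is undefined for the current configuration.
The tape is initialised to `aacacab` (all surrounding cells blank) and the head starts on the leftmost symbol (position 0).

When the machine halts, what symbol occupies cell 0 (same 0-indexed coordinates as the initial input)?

c

state=p0 head=0 tape=_[a]acacab   (p0,a)→(p3,_,←)
state=p3 head=-1 tape=[_]_acacab   (p3,_)→(p0,c,→)
state=p0 head=0 tape=c[_]acacab   (p0,_)→(p0,b,←)
state=p0 head=-1 tape=[c]bacacab   (p0,c)→(p0,a,→)
state=p0 head=0 tape=a[b]acacab   (p0,b)→(p3,_,→)
state=p3 head=1 tape=a_[a]cacab   (p3,a)→(p1,c,←)
state=p1 head=0 tape=a[_]ccacab   (p1,_)→(p0,c,→)
state=p0 head=1 tape=ac[c]cacab   (p0,c)→(p0,a,→)
state=p0 head=2 tape=aca[c]acab   (p0,c)→(p0,a,→)
state=p0 head=3 tape=acaa[a]cab   (p0,a)→(p3,_,←)
state=p3 head=2 tape=aca[a]_cab   (p3,a)→(p1,c,←)
state=p1 head=1 tape=ac[a]c_cab   (p1,a)→(p3,c,→)
state=p3 head=2 tape=acc[c]_cab   (p3,c)→(p2,a,→)
state=p2 head=3 tape=acca[_]cab   (p2,_)→(p0,b,→)
state=p0 head=4 tape=accab[c]ab   (p0,c)→(p0,a,→)
state=p0 head=5 tape=accaba[a]b   (p0,a)→(p3,_,←)
state=p3 head=4 tape=accab[a]_b   (p3,a)→(p1,c,←)
state=p1 head=3 tape=acca[b]c_b   (p1,b)→(p1,a,←)
state=p1 head=2 tape=acc[a]ac_b   (p1,a)→(p3,c,→)
state=p3 head=3 tape=accc[a]c_b   (p3,a)→(p1,c,←)
state=p1 head=2 tape=acc[c]cc_b   (p1,c)→(p0,b,→)
state=p0 head=3 tape=accb[c]c_b   (p0,c)→(p0,a,→)
state=p0 head=4 tape=accba[c]_b   (p0,c)→(p0,a,→)
state=p0 head=5 tape=accbaa[_]b   (p0,_)→(p0,b,←)
state=p0 head=4 tape=accba[a]bb   (p0,a)→(p3,_,←)
state=p3 head=3 tape=accb[a]_bb   (p3,a)→(p1,c,←)
state=p1 head=2 tape=acc[b]c_bb   (p1,b)→(p1,a,←)
state=p1 head=1 tape=ac[c]ac_bb   (p1,c)→(p0,b,→)
state=p0 head=2 tape=acb[a]c_bb   (p0,a)→(p3,_,←)
state=p3 head=1 tape=ac[b]_c_bb   (p3,b)→(pH,b,→)
state=pH head=2 tape=acb[_]c_bb
Cell 0 holds c when M halts.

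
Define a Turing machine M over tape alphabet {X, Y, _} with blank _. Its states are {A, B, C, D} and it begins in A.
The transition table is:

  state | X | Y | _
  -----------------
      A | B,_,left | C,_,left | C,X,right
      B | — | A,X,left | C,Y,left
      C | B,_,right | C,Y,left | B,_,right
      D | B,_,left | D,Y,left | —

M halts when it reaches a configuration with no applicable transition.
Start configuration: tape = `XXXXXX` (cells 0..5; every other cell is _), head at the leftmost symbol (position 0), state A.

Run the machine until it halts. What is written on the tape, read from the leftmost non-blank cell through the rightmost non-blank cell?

state=A head=0 tape=__[X]XXXXX   (A,X)→(B,_,left)
state=B head=-1 tape=_[_]_XXXXX   (B,_)→(C,Y,left)
state=C head=-2 tape=[_]Y_XXXXX   (C,_)→(B,_,right)
state=B head=-1 tape=_[Y]_XXXXX   (B,Y)→(A,X,left)
state=A head=-2 tape=[_]X_XXXXX   (A,_)→(C,X,right)
state=C head=-1 tape=X[X]_XXXXX   (C,X)→(B,_,right)
state=B head=0 tape=X_[_]XXXXX   (B,_)→(C,Y,left)
state=C head=-1 tape=X[_]YXXXXX   (C,_)→(B,_,right)
state=B head=0 tape=X_[Y]XXXXX   (B,Y)→(A,X,left)
state=A head=-1 tape=X[_]XXXXXX   (A,_)→(C,X,right)
state=C head=0 tape=XX[X]XXXXX   (C,X)→(B,_,right)
state=B head=1 tape=XX_[X]XXXX
The non-blank tape span at halt is XX_XXXXX.

XX_XXXXX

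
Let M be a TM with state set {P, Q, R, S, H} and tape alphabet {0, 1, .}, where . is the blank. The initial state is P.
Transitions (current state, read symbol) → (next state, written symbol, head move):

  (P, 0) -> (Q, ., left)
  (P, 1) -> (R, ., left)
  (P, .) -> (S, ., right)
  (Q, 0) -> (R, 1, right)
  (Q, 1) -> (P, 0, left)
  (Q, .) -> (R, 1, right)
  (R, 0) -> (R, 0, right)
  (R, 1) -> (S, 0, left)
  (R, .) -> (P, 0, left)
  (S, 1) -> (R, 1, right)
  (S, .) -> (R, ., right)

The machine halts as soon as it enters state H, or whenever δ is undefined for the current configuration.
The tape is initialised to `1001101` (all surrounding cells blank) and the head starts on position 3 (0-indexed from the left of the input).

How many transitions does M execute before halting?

P | ...100[1]101   read 1 → write ., move left, go to R
R | ...10[0].101   read 0 → write 0, move right, go to R
R | ...100[.]101   read . → write 0, move left, go to P
P | ...10[0]0101   read 0 → write ., move left, go to Q
Q | ...1[0].0101   read 0 → write 1, move right, go to R
R | ...11[.]0101   read . → write 0, move left, go to P
P | ...1[1]00101   read 1 → write ., move left, go to R
R | ...[1].00101   read 1 → write 0, move left, go to S
S | ..[.]0.00101   read . → write ., move right, go to R
R | ...[0].00101   read 0 → write 0, move right, go to R
R | ...0[.]00101   read . → write 0, move left, go to P
P | ...[0]000101   read 0 → write ., move left, go to Q
Q | ..[.].000101   read . → write 1, move right, go to R
R | ..1[.]000101   read . → write 0, move left, go to P
P | ..[1]0000101   read 1 → write ., move left, go to R
R | .[.].0000101   read . → write 0, move left, go to P
P | [.]0.0000101   read . → write ., move right, go to S
S | .[0].0000101
M halts after 17 transitions.

17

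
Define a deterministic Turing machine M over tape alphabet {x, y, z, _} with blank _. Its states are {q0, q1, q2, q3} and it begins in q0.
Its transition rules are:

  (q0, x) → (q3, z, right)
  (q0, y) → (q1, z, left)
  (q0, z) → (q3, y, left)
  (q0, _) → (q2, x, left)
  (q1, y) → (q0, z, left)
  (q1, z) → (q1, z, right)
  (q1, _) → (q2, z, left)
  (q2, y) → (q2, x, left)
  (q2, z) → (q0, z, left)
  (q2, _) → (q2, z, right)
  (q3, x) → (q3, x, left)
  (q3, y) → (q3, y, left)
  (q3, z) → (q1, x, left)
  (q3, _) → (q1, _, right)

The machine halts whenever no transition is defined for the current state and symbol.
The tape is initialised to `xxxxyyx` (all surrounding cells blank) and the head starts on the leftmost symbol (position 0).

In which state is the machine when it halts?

q2

state=q0 head=0 tape=____[x]xxxyyx   (q0,x)→(q3,z,right)
state=q3 head=1 tape=____z[x]xxyyx   (q3,x)→(q3,x,left)
state=q3 head=0 tape=____[z]xxxyyx   (q3,z)→(q1,x,left)
state=q1 head=-1 tape=___[_]xxxxyyx   (q1,_)→(q2,z,left)
state=q2 head=-2 tape=__[_]zxxxxyyx   (q2,_)→(q2,z,right)
state=q2 head=-1 tape=__z[z]xxxxyyx   (q2,z)→(q0,z,left)
state=q0 head=-2 tape=__[z]zxxxxyyx   (q0,z)→(q3,y,left)
state=q3 head=-3 tape=_[_]yzxxxxyyx   (q3,_)→(q1,_,right)
state=q1 head=-2 tape=__[y]zxxxxyyx   (q1,y)→(q0,z,left)
state=q0 head=-3 tape=_[_]zzxxxxyyx   (q0,_)→(q2,x,left)
state=q2 head=-4 tape=[_]xzzxxxxyyx   (q2,_)→(q2,z,right)
state=q2 head=-3 tape=z[x]zzxxxxyyx
No transition is defined for (q2, x); M halts in state q2.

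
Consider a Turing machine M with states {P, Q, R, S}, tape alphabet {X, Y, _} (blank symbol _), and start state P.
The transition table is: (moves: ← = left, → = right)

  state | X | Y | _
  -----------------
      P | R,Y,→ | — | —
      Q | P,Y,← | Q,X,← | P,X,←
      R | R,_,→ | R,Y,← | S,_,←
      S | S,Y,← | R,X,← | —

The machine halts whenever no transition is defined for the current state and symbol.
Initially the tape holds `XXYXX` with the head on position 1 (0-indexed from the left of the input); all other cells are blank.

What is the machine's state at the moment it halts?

S

P | _X[X]YXX   read X → write Y, move →, go to R
R | _XY[Y]XX   read Y → write Y, move ←, go to R
R | _X[Y]YXX   read Y → write Y, move ←, go to R
R | _[X]YYXX   read X → write _, move →, go to R
R | __[Y]YXX   read Y → write Y, move ←, go to R
R | _[_]YYXX   read _ → write _, move ←, go to S
S | [_]_YYXX
No transition is defined for (S, _); M halts in state S.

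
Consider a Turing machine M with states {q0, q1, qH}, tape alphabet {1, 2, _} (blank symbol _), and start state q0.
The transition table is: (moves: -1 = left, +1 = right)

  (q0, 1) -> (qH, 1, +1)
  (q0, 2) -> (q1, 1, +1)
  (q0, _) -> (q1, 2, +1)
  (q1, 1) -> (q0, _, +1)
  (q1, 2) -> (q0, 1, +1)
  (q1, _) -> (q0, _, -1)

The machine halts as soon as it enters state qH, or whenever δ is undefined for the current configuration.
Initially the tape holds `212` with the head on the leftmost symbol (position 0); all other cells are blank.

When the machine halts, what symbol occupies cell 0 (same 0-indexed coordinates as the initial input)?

1

q0 | [2]12_   read 2 → write 1, move +1, go to q1
q1 | 1[1]2_   read 1 → write _, move +1, go to q0
q0 | 1_[2]_   read 2 → write 1, move +1, go to q1
q1 | 1_1[_]   read _ → write _, move -1, go to q0
q0 | 1_[1]_   read 1 → write 1, move +1, go to qH
qH | 1_1[_]
Cell 0 holds 1 when M halts.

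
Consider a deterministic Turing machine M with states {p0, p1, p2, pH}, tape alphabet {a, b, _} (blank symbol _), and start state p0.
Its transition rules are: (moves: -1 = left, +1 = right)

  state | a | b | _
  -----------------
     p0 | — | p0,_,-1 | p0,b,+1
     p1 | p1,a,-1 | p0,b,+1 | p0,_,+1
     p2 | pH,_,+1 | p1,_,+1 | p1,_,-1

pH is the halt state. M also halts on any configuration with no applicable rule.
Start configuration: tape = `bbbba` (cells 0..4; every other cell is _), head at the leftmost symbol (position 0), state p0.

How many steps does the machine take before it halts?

state=p0 head=0 tape=____[b]bbba   (p0,b)→(p0,_,-1)
state=p0 head=-1 tape=___[_]_bbba   (p0,_)→(p0,b,+1)
state=p0 head=0 tape=___b[_]bbba   (p0,_)→(p0,b,+1)
state=p0 head=1 tape=___bb[b]bba   (p0,b)→(p0,_,-1)
state=p0 head=0 tape=___b[b]_bba   (p0,b)→(p0,_,-1)
state=p0 head=-1 tape=___[b]__bba   (p0,b)→(p0,_,-1)
state=p0 head=-2 tape=__[_]___bba   (p0,_)→(p0,b,+1)
state=p0 head=-1 tape=__b[_]__bba   (p0,_)→(p0,b,+1)
state=p0 head=0 tape=__bb[_]_bba   (p0,_)→(p0,b,+1)
state=p0 head=1 tape=__bbb[_]bba   (p0,_)→(p0,b,+1)
state=p0 head=2 tape=__bbbb[b]ba   (p0,b)→(p0,_,-1)
state=p0 head=1 tape=__bbb[b]_ba   (p0,b)→(p0,_,-1)
state=p0 head=0 tape=__bb[b]__ba   (p0,b)→(p0,_,-1)
state=p0 head=-1 tape=__b[b]___ba   (p0,b)→(p0,_,-1)
state=p0 head=-2 tape=__[b]____ba   (p0,b)→(p0,_,-1)
state=p0 head=-3 tape=_[_]_____ba   (p0,_)→(p0,b,+1)
state=p0 head=-2 tape=_b[_]____ba   (p0,_)→(p0,b,+1)
state=p0 head=-1 tape=_bb[_]___ba   (p0,_)→(p0,b,+1)
state=p0 head=0 tape=_bbb[_]__ba   (p0,_)→(p0,b,+1)
state=p0 head=1 tape=_bbbb[_]_ba   (p0,_)→(p0,b,+1)
state=p0 head=2 tape=_bbbbb[_]ba   (p0,_)→(p0,b,+1)
state=p0 head=3 tape=_bbbbbb[b]a   (p0,b)→(p0,_,-1)
state=p0 head=2 tape=_bbbbb[b]_a   (p0,b)→(p0,_,-1)
state=p0 head=1 tape=_bbbb[b]__a   (p0,b)→(p0,_,-1)
state=p0 head=0 tape=_bbb[b]___a   (p0,b)→(p0,_,-1)
state=p0 head=-1 tape=_bb[b]____a   (p0,b)→(p0,_,-1)
state=p0 head=-2 tape=_b[b]_____a   (p0,b)→(p0,_,-1)
state=p0 head=-3 tape=_[b]______a   (p0,b)→(p0,_,-1)
state=p0 head=-4 tape=[_]_______a   (p0,_)→(p0,b,+1)
state=p0 head=-3 tape=b[_]______a   (p0,_)→(p0,b,+1)
state=p0 head=-2 tape=bb[_]_____a   (p0,_)→(p0,b,+1)
state=p0 head=-1 tape=bbb[_]____a   (p0,_)→(p0,b,+1)
state=p0 head=0 tape=bbbb[_]___a   (p0,_)→(p0,b,+1)
state=p0 head=1 tape=bbbbb[_]__a   (p0,_)→(p0,b,+1)
state=p0 head=2 tape=bbbbbb[_]_a   (p0,_)→(p0,b,+1)
state=p0 head=3 tape=bbbbbbb[_]a   (p0,_)→(p0,b,+1)
state=p0 head=4 tape=bbbbbbbb[a]
M halts after 36 transitions.

36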